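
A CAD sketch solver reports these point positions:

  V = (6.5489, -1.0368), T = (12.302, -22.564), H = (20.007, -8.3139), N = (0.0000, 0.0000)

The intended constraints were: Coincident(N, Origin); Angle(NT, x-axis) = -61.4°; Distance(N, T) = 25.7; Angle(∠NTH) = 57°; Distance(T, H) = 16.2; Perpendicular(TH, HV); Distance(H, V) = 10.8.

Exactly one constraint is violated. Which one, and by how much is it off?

Distance(H, V) = 10.8 — off by 4.50.

N = (0.00, 0.00) ✓; NT at -61.40° ✓; |NT| = 25.70 ✓; ∠NTH = 57.00° ✓; |TH| = 16.20 ✓; ∠(TH, HV) = 90.00° ✓; |HV| = 15.30 ✗.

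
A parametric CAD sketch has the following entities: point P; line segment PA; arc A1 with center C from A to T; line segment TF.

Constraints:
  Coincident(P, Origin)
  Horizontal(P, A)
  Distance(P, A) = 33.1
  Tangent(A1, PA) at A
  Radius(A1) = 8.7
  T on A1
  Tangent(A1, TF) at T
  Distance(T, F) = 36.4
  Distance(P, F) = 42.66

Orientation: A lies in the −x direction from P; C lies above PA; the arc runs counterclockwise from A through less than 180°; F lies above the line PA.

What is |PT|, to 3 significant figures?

25.5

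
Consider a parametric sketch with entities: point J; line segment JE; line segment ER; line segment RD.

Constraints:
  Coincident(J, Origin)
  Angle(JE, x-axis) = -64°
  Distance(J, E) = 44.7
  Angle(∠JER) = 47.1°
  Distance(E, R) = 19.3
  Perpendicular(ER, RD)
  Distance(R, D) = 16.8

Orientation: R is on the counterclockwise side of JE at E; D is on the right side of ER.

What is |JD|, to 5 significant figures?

50.779

J is at the origin; JE runs at -64.0° with length 44.7, so E = 44.7·(cos -64.0°, sin -64.0°) = (19.595, -40.176). ∠JER = 47.1°, so ER runs at -64.0° + (180° − 47.1°) = 68.900° from the x-axis; with |ER| = 19.3, R = E + 19.3·(cos 68.900°, sin 68.900°) = (26.543, -22.170). The perpendicularity gives RD at right angles to ER; with |RD| = 16.8 on the right of ER, D = R + 16.8·(0.93295, -0.36000) = (42.217, -28.218). Then |JD| = |D − J| = 50.779.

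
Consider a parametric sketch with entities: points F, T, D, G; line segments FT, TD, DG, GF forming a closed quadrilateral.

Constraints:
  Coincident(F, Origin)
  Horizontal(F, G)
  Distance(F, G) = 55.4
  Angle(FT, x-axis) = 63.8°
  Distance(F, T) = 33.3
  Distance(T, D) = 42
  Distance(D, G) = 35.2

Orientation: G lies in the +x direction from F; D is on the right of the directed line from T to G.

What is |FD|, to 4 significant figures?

24.91

F is at the origin; FG is horizontal with |FG| = 55.4 and G in +x, so G = (55.4, 0). FT runs at 63.8° with |FT| = 33.3, so T = (14.70, 29.88). D is determined by |TD| = 42.0 and |DG| = 35.2 together: it lies at the intersection of circle(T, 42.0) and circle(G, 35.2). With |TG| = 50.49, the foot of the radical line on TG is 30.44 from T and the perpendicular offset is √(42.0² − 30.44²) = 28.93. Taking the right-of-TG solution: D = (22.12, -11.46).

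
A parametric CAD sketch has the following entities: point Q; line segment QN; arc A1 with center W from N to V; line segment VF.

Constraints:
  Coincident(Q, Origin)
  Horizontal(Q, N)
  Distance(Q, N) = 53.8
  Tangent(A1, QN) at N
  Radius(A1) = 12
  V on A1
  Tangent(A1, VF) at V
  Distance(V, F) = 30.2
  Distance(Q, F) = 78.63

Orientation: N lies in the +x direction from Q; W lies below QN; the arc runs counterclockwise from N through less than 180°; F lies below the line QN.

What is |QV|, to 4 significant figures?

49.68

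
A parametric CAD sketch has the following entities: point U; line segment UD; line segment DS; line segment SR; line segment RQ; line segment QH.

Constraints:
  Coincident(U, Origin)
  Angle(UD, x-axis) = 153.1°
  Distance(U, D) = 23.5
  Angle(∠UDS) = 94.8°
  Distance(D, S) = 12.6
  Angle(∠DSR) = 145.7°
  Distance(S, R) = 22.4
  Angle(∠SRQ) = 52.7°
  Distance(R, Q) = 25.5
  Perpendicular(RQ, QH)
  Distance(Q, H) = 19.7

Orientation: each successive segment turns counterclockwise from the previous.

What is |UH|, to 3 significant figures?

21.6

U is at the origin; UD runs at 153.1° with length 23.5, so D = (-21.0, 10.6). ∠UDS = 94.8° gives DS at -122° from the x-axis; with |DS| = 12.6, S = (-27.6, -0.0880). ∠DSR = 145.7° gives SR at -87.4° from the x-axis; with |SR| = 22.4, R = (-26.6, -22.5). ∠SRQ = 52.7° gives RQ at 39.9° from the x-axis; with |RQ| = 25.5, Q = (-7.00, -6.11). RQ ⟂ QH, so QH runs at 130°; with |QH| = 19.7, H = (-19.6, 9.01). Then |UH| = |H − U| = 21.6.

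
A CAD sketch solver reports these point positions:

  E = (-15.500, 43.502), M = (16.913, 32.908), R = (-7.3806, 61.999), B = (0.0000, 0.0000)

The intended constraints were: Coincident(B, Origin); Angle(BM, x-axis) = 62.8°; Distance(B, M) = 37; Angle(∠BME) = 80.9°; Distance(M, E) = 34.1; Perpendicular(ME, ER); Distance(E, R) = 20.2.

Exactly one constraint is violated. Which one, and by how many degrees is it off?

Perpendicular(ME, ER) — off by 5.60°.

B = (0.00, 0.00) ✓; BM at 62.80° ✓; |BM| = 37.00 ✓; ∠BME = 80.90° ✓; |ME| = 34.10 ✓; ∠(ME, ER) = 95.60° ✗; |ER| = 20.20 ✓.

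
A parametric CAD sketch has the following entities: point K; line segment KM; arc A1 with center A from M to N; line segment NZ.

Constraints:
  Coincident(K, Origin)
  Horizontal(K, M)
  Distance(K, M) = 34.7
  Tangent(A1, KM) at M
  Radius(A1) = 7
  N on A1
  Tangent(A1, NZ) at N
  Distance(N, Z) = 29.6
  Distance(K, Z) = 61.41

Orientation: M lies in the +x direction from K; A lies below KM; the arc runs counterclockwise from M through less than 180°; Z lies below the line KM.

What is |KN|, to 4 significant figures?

32.59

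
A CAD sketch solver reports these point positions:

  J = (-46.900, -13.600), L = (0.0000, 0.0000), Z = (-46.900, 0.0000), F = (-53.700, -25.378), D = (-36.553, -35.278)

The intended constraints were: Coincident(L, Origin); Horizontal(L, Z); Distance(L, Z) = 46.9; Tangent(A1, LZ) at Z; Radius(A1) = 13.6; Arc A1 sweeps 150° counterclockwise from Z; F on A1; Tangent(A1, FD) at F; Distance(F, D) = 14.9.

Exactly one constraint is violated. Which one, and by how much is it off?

Distance(F, D) = 14.9 — off by 4.90.

L = (0.00, 0.00) ✓; L.y = 0.00, Z.y = 0.00 ✓; |LZ| = 46.90 ✓; ∠(JZ, ZL) = 90.00° ✓; |JZ| = 13.60 ✓; bearing(J→F) − bearing(J→Z) = 150.0° ✓; |JF| = 13.60 ✓; ∠(JF, FD) = 90.00° ✓; |FD| = 19.80 ✗.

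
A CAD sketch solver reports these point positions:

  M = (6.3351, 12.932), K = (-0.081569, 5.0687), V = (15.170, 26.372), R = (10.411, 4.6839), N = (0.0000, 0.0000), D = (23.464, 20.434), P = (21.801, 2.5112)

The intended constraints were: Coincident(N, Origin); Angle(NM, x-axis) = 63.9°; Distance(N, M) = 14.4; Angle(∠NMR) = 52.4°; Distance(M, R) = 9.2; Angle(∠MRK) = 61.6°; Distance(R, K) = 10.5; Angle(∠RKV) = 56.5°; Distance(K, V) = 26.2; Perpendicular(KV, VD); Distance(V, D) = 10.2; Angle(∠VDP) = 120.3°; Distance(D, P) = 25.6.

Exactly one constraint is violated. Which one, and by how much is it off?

Distance(D, P) = 25.6 — off by 7.60.

N = (0.00, 0.00) ✓; NM at 63.90° ✓; |NM| = 14.40 ✓; ∠NMR = 52.40° ✓; |MR| = 9.200 ✓; ∠MRK = 61.60° ✓; |RK| = 10.50 ✓; ∠RKV = 56.50° ✓; |KV| = 26.20 ✓; ∠(KV, VD) = 90.00° ✓; |VD| = 10.20 ✓; ∠VDP = 120.3° ✓; |DP| = 18.00 ✗.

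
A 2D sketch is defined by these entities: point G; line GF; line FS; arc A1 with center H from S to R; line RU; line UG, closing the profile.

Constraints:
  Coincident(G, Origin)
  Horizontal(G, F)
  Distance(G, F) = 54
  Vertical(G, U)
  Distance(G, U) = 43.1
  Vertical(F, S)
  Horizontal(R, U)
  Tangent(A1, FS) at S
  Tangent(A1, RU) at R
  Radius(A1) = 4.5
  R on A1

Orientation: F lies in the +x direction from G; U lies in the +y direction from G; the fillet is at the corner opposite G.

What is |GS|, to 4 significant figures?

66.38

G is at the origin; GF is horizontal with |GF| = 54.0 and F on the +x side, so F = (54.00, 0.000). GU is vertical with |GU| = 43.1 and U on the +y side, so U = (0.000, 43.10). The virtual corner opposite G is at (54.00, 43.10). The tangent condition forces HS to be normal to FS and since A1 is tangent to RU there, HR ⟂ RU, with radius 4.5, so the center H sits 4.5 in from both sides at H = (49.50, 38.60). That places the tangent points at S = (54.00, 38.60) on FS and R = (49.50, 43.10) on RU. Then |GS| = |S − G| = 66.38.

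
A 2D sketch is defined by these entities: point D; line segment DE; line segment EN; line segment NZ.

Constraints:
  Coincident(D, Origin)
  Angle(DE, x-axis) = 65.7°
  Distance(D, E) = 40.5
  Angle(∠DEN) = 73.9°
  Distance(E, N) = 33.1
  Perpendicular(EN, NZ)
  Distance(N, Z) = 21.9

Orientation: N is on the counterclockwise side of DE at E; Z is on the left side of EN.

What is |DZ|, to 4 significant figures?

27.71

D is at the origin; DE runs at 65.7° with length 40.5, so E = 40.5·(cos 65.7°, sin 65.7°) = (16.67, 36.91). ∠DEN = 73.9°, so EN runs at 65.7° + (180° − 73.9°) = 171.8° from the x-axis; with |EN| = 33.1, N = E + 33.1·(cos 171.8°, sin 171.8°) = (-16.10, 41.63). EN ⟂ NZ; with |NZ| = 21.9 on the left of EN, Z = N + 21.9·(-0.1426, -0.9898) = (-19.22, 19.96). Then |DZ| = |Z − D| = 27.71.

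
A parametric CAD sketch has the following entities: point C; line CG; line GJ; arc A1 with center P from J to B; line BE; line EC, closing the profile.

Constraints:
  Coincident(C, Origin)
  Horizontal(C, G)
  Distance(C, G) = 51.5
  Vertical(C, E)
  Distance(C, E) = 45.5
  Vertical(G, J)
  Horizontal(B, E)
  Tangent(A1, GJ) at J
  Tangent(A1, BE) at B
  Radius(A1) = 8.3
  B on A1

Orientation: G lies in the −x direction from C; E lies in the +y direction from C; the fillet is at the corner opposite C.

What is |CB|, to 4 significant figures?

62.74

C is at the origin; CG is horizontal with |CG| = 51.5 and G on the −x side, so G = (-51.50, 0.000). C and E share the same x with |CE| = 45.5 and E on the +y side, so E = (0.000, 45.50). The virtual corner opposite C is at (-51.50, 45.50). Since A1 is tangent to GJ there, PJ ⟂ GJ and since A1 is tangent to BE there, PB ⟂ BE, with radius 8.3, so the center P sits 8.3 in from both sides at P = (-43.20, 37.20). That places the tangent points at J = (-51.50, 37.20) on GJ and B = (-43.20, 45.50) on BE. Then |CB| = |B − C| = 62.74.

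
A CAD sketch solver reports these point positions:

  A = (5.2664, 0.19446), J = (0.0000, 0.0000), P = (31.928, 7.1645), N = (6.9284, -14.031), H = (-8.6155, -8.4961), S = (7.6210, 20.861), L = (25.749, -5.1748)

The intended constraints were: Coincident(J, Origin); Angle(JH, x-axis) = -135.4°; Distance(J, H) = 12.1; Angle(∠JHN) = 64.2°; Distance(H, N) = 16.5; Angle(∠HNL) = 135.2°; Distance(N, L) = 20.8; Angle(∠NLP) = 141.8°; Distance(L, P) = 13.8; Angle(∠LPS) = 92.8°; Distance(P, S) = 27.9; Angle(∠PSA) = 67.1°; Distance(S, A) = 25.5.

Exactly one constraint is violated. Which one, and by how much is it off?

Distance(S, A) = 25.5 — off by 4.70.

J = (0.00, 0.00) ✓; JH at -135.4° ✓; |JH| = 12.10 ✓; ∠JHN = 64.20° ✓; |HN| = 16.50 ✓; ∠HNL = 135.2° ✓; |NL| = 20.80 ✓; ∠NLP = 141.8° ✓; |LP| = 13.80 ✓; ∠LPS = 92.80° ✓; |PS| = 27.90 ✓; ∠PSA = 67.10° ✓; |SA| = 20.80 ✗.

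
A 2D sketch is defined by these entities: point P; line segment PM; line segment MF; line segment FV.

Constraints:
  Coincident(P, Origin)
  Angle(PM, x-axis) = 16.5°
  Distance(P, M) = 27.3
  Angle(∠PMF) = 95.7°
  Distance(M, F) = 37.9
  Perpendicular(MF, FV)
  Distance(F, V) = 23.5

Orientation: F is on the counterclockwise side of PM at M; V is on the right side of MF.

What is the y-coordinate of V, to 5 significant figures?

49.386

∠PMF = 95.7°, so MF runs at 16.5° + (180° − 95.7°) = 100.80° from the x-axis; with |MF| = 37.9, F = M + 37.9·(cos 100.80°, sin 100.80°) = (19.074, 44.982). The perpendicularity gives FV at right angles to MF; with |FV| = 23.5 on the right of MF, V = F + 23.5·(0.98229, 0.18738) = (42.158, 49.386). So V.y = 49.386.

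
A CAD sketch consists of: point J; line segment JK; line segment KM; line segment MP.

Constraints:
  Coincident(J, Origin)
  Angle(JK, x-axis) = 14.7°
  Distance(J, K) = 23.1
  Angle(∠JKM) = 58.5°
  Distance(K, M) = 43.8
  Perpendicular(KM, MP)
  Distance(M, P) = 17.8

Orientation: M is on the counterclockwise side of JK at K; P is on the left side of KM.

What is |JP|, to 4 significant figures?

31.79

∠JKM = 58.5°, so KM runs at 14.7° + (180° − 58.5°) = 136.2° from the x-axis; with |KM| = 43.8, M = K + 43.8·(cos 136.2°, sin 136.2°) = (-9.269, 36.18). KM is perpendicular to MP; with |MP| = 17.8 on the left of KM, P = M + 17.8·(-0.6921, -0.7218) = (-21.59, 23.33). Then |JP| = |P − J| = 31.79.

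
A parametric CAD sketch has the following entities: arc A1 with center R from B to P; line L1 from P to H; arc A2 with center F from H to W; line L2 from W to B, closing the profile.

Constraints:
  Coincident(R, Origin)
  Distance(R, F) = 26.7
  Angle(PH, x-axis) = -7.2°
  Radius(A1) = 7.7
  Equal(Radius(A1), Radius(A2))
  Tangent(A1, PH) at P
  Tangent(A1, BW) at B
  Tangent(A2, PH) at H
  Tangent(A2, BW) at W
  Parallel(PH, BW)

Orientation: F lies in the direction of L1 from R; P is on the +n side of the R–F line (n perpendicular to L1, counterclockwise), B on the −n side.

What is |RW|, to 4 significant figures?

27.79

The slot axis is L1's direction at -7.2°, so u = (cos -7.2°, sin -7.2°) = (0.9921, -0.1253) and n = (−sin -7.2°, cos -7.2°) = (0.1253, 0.9921). R is at the origin and F lies 26.7 along u from R, so F = 26.7·u = (26.49, -3.346). Tangency of A1 to both parallel lines with radius 7.7 puts P and B at R ± 7.7·n: P = (0.9651, 7.639), B = (-0.9651, -7.639). Equal radii place H and W the same way about F: H = F + 7.7·n = (27.45, 4.293), W = F − 7.7·n = (25.52, -10.99). Then |RW| = |W − R| = 27.79.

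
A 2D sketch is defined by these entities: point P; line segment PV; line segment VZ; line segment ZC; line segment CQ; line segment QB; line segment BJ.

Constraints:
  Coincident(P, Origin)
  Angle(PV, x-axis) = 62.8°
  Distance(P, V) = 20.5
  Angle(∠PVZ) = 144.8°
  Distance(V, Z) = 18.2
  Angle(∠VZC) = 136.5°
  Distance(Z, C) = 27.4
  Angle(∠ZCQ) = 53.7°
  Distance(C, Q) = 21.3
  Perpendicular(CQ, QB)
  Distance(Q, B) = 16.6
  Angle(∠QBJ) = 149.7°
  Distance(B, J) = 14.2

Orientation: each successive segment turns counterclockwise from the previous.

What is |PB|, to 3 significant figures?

31.4

P is at the origin; PV runs at 62.8° with length 20.5, so V = (9.37, 18.2). ∠PVZ = 144.8° gives VZ at 98.0° from the x-axis; with |VZ| = 18.2, Z = (6.84, 36.3). ∠VZC = 136.5° gives ZC at 142° from the x-axis; with |ZC| = 27.4, C = (-14.6, 53.3). ∠ZCQ = 53.7° gives CQ at -92.2° from the x-axis; with |CQ| = 21.3, Q = (-15.4, 32.0). The perpendicularity gives QB at right angles to CQ, so QB runs at -2.20°; with |QB| = 16.6, B = (1.16, 31.4). Then |PB| = |B − P| = 31.4.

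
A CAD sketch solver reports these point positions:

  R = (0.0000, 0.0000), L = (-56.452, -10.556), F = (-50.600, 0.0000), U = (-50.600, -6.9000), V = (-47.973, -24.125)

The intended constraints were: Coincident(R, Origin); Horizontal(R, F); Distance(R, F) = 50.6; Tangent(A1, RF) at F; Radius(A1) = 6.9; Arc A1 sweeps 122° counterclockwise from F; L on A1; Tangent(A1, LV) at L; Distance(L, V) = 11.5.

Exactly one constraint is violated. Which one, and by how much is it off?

Distance(L, V) = 11.5 — off by 4.50.

R = (0.00, 0.00) ✓; R.y = 0.00, F.y = 0.00 ✓; |RF| = 50.60 ✓; ∠(UF, FR) = 90.00° ✓; |UF| = 6.900 ✓; bearing(U→L) − bearing(U→F) = 122.0° ✓; |UL| = 6.900 ✓; ∠(UL, LV) = 89.99° ✓; |LV| = 16.00 ✗.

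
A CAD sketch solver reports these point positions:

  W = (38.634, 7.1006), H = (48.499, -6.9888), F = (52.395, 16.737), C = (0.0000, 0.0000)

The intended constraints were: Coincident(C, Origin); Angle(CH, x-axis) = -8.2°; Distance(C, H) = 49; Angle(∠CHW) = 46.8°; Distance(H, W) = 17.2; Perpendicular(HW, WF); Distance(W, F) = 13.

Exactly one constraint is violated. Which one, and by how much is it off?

Distance(W, F) = 13 — off by 3.80.

C = (0.00, 0.00) ✓; CH at -8.200° ✓; |CH| = 49.00 ✓; ∠CHW = 46.80° ✓; |HW| = 17.20 ✓; ∠(HW, WF) = 90.00° ✓; |WF| = 16.80 ✗.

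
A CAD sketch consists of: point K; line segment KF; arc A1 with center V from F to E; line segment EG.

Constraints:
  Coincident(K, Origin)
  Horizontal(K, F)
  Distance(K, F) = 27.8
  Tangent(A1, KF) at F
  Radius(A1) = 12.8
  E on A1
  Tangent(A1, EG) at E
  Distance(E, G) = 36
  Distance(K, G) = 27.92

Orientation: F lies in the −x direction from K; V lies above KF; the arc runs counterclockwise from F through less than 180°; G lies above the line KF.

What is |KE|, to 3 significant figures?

19.6

Checks: |VE| = 12.80 ✓; ∠(VE, EG) = 90.00° ✓; |EG| = 36.00 ✓; |KG| = 27.92 ✓.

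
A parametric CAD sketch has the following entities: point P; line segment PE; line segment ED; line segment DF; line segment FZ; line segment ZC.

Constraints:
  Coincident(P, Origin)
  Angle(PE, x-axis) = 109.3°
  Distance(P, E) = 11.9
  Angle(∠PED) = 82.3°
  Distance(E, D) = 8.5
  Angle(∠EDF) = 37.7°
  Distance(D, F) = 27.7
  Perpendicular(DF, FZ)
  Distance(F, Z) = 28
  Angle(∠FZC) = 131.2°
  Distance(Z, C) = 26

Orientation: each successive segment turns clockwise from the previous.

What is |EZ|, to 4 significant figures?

30.98

P is at the origin; PE runs at 109.3° with length 11.9, so E = (-3.933, 11.23). ∠PED = 82.3° gives ED at 11.60° from the x-axis; with |ED| = 8.5, D = (4.393, 12.94). ∠EDF = 37.7° gives DF at -130.7° from the x-axis; with |DF| = 27.7, F = (-13.67, -8.060). DF ⟂ FZ, so FZ runs at 139.3°; with |FZ| = 28.0, Z = (-34.90, 10.20). Then |EZ| = |Z − E| = 30.98.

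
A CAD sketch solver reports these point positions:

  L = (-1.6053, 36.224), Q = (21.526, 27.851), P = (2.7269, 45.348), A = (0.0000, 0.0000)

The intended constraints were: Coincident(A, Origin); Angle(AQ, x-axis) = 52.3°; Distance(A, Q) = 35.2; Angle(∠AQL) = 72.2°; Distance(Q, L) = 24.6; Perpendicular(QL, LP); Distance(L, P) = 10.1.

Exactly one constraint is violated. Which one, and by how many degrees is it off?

Perpendicular(QL, LP) — off by 5.50°.

A = (0.00, 0.00) ✓; AQ at 52.30° ✓; |AQ| = 35.20 ✓; ∠AQL = 72.20° ✓; |QL| = 24.60 ✓; ∠(QL, LP) = 95.50° ✗; |LP| = 10.10 ✓.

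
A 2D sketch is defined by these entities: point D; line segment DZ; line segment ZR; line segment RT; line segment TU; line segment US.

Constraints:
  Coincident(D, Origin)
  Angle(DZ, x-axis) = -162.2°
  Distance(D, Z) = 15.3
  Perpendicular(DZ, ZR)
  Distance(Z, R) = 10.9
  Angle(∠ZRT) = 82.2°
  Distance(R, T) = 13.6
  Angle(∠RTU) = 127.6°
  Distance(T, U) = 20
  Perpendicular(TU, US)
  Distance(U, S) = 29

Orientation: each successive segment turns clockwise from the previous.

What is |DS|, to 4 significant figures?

28.40

D is at the origin; DZ runs at -162.2° with length 15.3, so Z = (-14.57, -4.677). DZ is perpendicular to ZR, so ZR runs at 107.8°; with |ZR| = 10.9, R = (-17.90, 5.701). ∠ZRT = 82.2° gives RT at 10.00° from the x-axis; with |RT| = 13.6, T = (-4.506, 8.063). ∠RTU = 127.6° gives TU at -42.40° from the x-axis; with |TU| = 20.0, U = (10.26, -5.423). TU ⟂ US, so US runs at -132.4°; with |US| = 29.0, S = (-9.292, -26.84). Then |DS| = |S − D| = 28.40.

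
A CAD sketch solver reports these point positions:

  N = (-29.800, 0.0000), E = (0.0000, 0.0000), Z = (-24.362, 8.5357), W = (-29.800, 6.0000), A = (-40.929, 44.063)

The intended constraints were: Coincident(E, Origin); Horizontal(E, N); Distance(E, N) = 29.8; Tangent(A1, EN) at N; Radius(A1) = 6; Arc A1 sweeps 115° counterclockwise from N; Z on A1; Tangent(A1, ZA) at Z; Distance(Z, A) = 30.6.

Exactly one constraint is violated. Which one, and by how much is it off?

Distance(Z, A) = 30.6 — off by 8.60.

E = (0.00, 0.00) ✓; E.y = 0.00, N.y = 0.00 ✓; |EN| = 29.80 ✓; ∠(WN, NE) = 90.00° ✓; |WN| = 6.000 ✓; bearing(W→Z) − bearing(W→N) = 115.0° ✓; |WZ| = 6.000 ✓; ∠(WZ, ZA) = 90.00° ✓; |ZA| = 39.20 ✗.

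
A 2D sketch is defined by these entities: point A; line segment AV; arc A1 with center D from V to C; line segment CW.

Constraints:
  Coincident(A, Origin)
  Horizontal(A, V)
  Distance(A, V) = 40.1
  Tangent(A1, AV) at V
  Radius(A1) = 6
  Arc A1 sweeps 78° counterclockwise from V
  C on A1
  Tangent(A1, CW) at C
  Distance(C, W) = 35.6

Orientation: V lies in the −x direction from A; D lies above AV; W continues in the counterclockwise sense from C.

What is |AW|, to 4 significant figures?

47.81

A is at the origin; A and V share the same y with |AV| = 40.1 and V on the −x side, so V = (-40.10, 0.000). A1 meets AV tangentially, so DV is at right angles to AV, so D = V + (0, 6) = (-40.10, 6.000). On A1, V sits at bearing -90° from D; a 78° counterclockwise sweep puts C at bearing -12°, so C = D + 6.0·(cos -12°, sin -12°) = (-34.23, 4.753). Tangency of A1 to CW means the radius DC is perpendicular to CW, so CW runs along (−sin -12°, cos -12°); with |CW| = 35.6, W = (-26.83, 39.57). Then |AW| = |W − A| = 47.81.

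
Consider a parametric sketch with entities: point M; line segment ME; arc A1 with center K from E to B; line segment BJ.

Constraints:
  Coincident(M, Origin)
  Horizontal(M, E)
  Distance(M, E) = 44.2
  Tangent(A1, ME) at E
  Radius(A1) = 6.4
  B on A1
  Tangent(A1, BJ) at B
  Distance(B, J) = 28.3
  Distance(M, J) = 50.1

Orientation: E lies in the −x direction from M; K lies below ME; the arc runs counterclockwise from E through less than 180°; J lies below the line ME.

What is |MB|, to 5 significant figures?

50.723

Checks: |KB| = 6.400 ✓; ∠(KB, BJ) = 90.00° ✓; |BJ| = 28.30 ✓; |MJ| = 50.10 ✓.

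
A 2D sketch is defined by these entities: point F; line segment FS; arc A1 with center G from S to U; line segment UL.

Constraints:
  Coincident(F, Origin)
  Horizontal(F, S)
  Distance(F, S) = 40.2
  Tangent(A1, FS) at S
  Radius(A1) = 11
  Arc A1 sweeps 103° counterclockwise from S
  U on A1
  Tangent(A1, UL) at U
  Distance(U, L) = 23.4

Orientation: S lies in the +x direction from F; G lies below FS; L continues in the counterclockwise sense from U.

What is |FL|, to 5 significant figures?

50.231

On A1, S sits at bearing 90° from G; a 103° counterclockwise sweep puts U at bearing 193°, so U = G + 11.0·(cos 193°, sin 193°) = (29.482, -13.474). A1 meets UL tangentially, so GU is at right angles to UL, so UL runs along (−sin 193°, cos 193°); with |UL| = 23.4, L = (34.746, -36.275). Then |FL| = |L − F| = 50.231.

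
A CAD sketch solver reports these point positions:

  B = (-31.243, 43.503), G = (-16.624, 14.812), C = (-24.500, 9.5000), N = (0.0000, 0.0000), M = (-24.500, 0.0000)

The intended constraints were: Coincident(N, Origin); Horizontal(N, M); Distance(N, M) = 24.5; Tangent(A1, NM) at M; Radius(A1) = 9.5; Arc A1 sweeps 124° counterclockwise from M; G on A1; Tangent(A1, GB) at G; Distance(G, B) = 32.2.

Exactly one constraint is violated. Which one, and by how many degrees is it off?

Tangent(A1, GB) at G — off by 7.00°.

N = (0.00, 0.00) ✓; N.y = 0.00, M.y = 0.00 ✓; |NM| = 24.50 ✓; ∠(CM, MN) = 90.00° ✓; |CM| = 9.500 ✓; bearing(C→G) − bearing(C→M) = 124.0° ✓; |CG| = 9.500 ✓; ∠(CG, GB) = 97.00° ✗; |GB| = 32.20 ✓.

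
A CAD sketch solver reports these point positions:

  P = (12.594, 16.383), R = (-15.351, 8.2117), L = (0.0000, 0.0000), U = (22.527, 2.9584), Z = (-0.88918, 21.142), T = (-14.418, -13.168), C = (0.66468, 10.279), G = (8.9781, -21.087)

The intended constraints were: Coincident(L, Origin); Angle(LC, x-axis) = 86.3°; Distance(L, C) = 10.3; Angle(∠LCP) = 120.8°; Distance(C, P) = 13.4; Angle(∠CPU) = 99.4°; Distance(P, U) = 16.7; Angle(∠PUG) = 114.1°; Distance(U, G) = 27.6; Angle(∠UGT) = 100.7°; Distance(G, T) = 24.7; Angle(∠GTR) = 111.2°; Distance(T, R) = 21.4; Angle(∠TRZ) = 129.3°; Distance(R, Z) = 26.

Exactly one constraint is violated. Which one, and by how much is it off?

Distance(R, Z) = 26 — off by 6.60.

L = (0.00, 0.00) ✓; LC at 86.30° ✓; |LC| = 10.30 ✓; ∠LCP = 120.8° ✓; |CP| = 13.40 ✓; ∠CPU = 99.40° ✓; |PU| = 16.70 ✓; ∠PUG = 114.1° ✓; |UG| = 27.60 ✓; ∠UGT = 100.7° ✓; |GT| = 24.70 ✓; ∠GTR = 111.2° ✓; |TR| = 21.40 ✓; ∠TRZ = 129.3° ✓; |RZ| = 19.40 ✗.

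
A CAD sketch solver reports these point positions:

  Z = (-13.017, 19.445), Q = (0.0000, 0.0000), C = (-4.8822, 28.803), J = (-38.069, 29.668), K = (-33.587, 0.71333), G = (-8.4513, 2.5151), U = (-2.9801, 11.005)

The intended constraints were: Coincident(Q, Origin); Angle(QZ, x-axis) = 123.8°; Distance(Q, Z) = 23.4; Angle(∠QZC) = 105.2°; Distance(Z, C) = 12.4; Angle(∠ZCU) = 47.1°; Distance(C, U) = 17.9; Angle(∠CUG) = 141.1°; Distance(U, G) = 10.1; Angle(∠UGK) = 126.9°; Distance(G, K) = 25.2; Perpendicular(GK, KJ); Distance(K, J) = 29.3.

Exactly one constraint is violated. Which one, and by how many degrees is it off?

Perpendicular(GK, KJ) — off by 4.70°.

Q = (0.00, 0.00) ✓; QZ at 123.8° ✓; |QZ| = 23.40 ✓; ∠QZC = 105.2° ✓; |ZC| = 12.40 ✓; ∠ZCU = 47.10° ✓; |CU| = 17.90 ✓; ∠CUG = 141.1° ✓; |UG| = 10.10 ✓; ∠UGK = 126.9° ✓; |GK| = 25.20 ✓; ∠(GK, KJ) = 85.30° ✗; |KJ| = 29.30 ✓.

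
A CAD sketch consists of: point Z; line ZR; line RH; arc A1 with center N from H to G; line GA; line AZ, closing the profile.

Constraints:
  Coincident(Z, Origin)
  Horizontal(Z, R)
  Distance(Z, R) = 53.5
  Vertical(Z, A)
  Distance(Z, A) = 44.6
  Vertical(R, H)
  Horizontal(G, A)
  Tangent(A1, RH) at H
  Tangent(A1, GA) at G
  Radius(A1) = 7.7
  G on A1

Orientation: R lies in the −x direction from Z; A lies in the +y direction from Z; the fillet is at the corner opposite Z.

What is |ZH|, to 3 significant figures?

65.0

Z is at the origin; ZR is horizontal with |ZR| = 53.5 and R on the −x side, so R = (-53.5, 0.00). Z and A share the same x with |ZA| = 44.6 and A on the +y side, so A = (0.00, 44.6). The virtual corner opposite Z is at (-53.5, 44.6). A1 meets RH tangentially, so NH is at right angles to RH and tangency of A1 to GA means the radius NG is perpendicular to GA, with radius 7.7, so the center N sits 7.7 in from both sides at N = (-45.8, 36.9). That places the tangent points at H = (-53.5, 36.9) on RH and G = (-45.8, 44.6) on GA. Then |ZH| = |H − Z| = 65.0.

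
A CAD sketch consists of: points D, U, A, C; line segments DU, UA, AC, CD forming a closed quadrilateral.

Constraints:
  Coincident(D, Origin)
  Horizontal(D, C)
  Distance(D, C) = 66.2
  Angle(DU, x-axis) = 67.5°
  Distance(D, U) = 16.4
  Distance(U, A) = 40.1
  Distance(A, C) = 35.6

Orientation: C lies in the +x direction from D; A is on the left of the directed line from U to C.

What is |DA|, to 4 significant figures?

52.38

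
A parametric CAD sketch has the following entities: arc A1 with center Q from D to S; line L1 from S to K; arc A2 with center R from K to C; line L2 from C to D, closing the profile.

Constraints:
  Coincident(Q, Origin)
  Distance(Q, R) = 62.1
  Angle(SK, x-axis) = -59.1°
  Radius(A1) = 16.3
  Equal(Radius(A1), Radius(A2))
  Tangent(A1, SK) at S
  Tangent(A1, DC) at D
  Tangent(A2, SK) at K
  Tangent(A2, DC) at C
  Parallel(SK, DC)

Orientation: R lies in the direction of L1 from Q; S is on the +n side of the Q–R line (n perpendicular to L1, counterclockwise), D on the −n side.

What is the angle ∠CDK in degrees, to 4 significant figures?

27.70°

The slot axis is L1's direction at -59.1°, so u = (cos -59.1°, sin -59.1°) = (0.5135, -0.8581) and n = (−sin -59.1°, cos -59.1°) = (0.8581, 0.5135). Q is at the origin and R lies 62.1 along u from Q, so R = 62.1·u = (31.89, -53.29). Tangency of A1 to both parallel lines with radius 16.3 puts S and D at Q ± 16.3·n: S = (13.99, 8.371), D = (-13.99, -8.371). Equal radii place K and C the same way about R: K = R + 16.3·n = (45.88, -44.92), C = R − 16.3·n = (17.90, -61.66). Then cos ∠CDK = DC·DK / (|DC||DK|), giving 27.70°.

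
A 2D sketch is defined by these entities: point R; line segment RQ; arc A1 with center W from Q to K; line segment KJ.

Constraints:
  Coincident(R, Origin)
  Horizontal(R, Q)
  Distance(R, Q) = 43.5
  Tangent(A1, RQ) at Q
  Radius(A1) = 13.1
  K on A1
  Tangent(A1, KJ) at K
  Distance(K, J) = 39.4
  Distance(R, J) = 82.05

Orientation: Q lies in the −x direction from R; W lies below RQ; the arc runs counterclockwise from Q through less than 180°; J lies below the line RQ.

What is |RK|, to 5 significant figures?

56.874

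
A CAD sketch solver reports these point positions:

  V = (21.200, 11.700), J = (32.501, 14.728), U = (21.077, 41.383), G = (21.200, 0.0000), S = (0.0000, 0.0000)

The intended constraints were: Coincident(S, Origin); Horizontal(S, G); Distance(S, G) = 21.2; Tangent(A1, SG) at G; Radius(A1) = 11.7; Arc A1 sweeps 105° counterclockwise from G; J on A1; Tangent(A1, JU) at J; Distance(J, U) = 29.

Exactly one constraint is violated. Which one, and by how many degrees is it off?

Tangent(A1, JU) at J — off by 8.20°.

S = (0.00, 0.00) ✓; S.y = 0.00, G.y = 0.00 ✓; |SG| = 21.20 ✓; ∠(VG, GS) = 90.00° ✓; |VG| = 11.70 ✓; bearing(V→J) − bearing(V→G) = 105.0° ✓; |VJ| = 11.70 ✓; ∠(VJ, JU) = 81.80° ✗; |JU| = 29.00 ✓.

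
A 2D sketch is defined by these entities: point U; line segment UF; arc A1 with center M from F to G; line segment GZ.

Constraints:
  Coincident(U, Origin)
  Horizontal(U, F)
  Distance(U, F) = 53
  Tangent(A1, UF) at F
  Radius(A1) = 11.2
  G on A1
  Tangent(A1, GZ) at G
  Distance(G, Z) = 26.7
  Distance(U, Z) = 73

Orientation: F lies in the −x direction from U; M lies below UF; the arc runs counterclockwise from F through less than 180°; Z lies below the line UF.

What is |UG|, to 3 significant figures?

65.3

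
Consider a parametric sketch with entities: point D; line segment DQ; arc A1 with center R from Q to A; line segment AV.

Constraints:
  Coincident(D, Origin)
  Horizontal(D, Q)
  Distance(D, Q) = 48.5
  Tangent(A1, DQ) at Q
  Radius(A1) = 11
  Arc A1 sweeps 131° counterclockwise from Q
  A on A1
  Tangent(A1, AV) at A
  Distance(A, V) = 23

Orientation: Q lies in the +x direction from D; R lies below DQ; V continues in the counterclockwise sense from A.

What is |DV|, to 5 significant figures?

65.744

On A1, Q sits at bearing 90° from R; a 131° counterclockwise sweep puts A at bearing 221°, so A = R + 11.0·(cos 221°, sin 221°) = (40.198, -18.217). The tangent condition forces RA to be normal to AV, so AV runs along (−sin 221°, cos 221°); with |AV| = 23.0, V = (55.288, -35.575). Then |DV| = |V − D| = 65.744.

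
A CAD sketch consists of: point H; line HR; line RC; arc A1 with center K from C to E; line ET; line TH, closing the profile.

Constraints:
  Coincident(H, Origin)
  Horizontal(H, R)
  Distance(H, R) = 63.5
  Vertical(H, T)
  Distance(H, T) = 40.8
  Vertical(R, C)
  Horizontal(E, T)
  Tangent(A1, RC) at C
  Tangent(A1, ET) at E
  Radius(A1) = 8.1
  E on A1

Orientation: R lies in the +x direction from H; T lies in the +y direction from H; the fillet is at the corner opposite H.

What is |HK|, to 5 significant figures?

64.331

H is at the origin; HR is horizontal with |HR| = 63.5 and R on the +x side, so R = (63.500, 0.0000). HT is vertical with |HT| = 40.8 and T on the +y side, so T = (0.0000, 40.800). The virtual corner opposite H is at (63.500, 40.800). A1 meets RC tangentially, so KC is at right angles to RC and tangency of A1 to ET means the radius KE is perpendicular to ET, with radius 8.1, so the center K sits 8.1 in from both sides at K = (55.400, 32.700). Then |HK| = |K − H| = 64.331.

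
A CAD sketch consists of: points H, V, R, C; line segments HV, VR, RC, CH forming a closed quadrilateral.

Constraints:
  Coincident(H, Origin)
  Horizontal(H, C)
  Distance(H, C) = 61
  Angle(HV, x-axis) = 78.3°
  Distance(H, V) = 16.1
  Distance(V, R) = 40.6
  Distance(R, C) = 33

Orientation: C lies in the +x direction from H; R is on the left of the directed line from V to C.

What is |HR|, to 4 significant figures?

50.21

Checks: |VR| = 40.60 ✓; |RC| = 33.00 ✓.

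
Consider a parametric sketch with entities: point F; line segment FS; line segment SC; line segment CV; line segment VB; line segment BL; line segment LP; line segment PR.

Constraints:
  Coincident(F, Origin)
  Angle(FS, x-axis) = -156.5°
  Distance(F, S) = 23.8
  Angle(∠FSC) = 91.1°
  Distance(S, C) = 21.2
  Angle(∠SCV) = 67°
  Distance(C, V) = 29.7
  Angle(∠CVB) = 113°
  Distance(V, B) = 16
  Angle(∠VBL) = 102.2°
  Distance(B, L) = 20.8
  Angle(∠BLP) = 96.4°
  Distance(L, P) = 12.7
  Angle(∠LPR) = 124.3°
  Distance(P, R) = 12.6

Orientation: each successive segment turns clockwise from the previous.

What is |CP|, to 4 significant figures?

20.18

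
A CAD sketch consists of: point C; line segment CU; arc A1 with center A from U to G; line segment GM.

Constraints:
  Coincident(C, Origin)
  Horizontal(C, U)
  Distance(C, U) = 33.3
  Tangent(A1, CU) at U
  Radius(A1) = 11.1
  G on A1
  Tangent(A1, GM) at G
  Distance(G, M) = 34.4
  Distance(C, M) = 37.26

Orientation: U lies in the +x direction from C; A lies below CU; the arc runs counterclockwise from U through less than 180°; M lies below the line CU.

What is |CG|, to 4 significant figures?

24.20

C is at the origin; CU is horizontal with |CU| = 33.3 and U on the +x side, so U = (33.30, 0.000). A1 meets CU tangentially, so AU is at right angles to CU, so A = U + (0, -11.1) = (33.30, -11.10). Since AG ⟂ GM (tangency), |AM| = √(11.1² + 34.4²) = 36.15 regardless of where G sits on A1. So M lies on both circle(C, 37.26) and circle(A, 36.15); the below-CU intersection is M = (7.566, -36.48). G is the foot of the tangent from M: G = (23.45, -5.973).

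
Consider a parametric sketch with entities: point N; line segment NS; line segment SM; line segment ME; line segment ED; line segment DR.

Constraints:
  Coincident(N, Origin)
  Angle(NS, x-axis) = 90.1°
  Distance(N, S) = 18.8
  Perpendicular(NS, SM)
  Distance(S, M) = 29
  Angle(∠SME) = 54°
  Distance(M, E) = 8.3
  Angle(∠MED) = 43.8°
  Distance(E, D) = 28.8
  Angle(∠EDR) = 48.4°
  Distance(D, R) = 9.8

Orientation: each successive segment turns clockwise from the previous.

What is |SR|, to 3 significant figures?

32.7

N is at the origin; NS runs at 90.1° with length 18.8, so S = (-0.0328, 18.8). NS is perpendicular to SM, so SM runs at 0.100°; with |SM| = 29.0, M = (29.0, 18.9). ∠SME = 54.0° gives ME at -126° from the x-axis; with |ME| = 8.3, E = (24.1, 12.1). ∠MED = 43.8° gives ED at 97.9° from the x-axis; with |ED| = 28.8, D = (20.1, 40.7). ∠EDR = 48.4° gives DR at -33.7° from the x-axis; with |DR| = 9.8, R = (28.3, 35.2). Then |SR| = |R − S| = 32.7.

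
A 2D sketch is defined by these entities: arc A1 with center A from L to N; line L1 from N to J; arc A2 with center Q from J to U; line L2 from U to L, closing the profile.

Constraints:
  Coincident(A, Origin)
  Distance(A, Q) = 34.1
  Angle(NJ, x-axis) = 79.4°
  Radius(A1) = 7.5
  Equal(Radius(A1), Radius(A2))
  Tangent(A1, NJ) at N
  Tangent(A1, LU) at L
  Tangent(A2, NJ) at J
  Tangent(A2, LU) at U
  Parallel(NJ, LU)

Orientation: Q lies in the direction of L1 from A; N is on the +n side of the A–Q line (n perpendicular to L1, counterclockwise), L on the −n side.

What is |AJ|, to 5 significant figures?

34.915

The slot axis is L1's direction at 79.4°, so u = (cos 79.4°, sin 79.4°) = (0.18395, 0.98294) and n = (−sin 79.4°, cos 79.4°) = (-0.98294, 0.18395). A is at the origin and Q lies 34.1 along u from A, so Q = 34.1·u = (6.2727, 33.518). Tangency of A1 to both parallel lines with radius 7.5 puts N and L at A ± 7.5·n: N = (-7.3720, 1.3796), L = (7.3720, -1.3796). Equal radii place J and U the same way about Q: J = Q + 7.5·n = (-1.0993, 34.898), U = Q − 7.5·n = (13.645, 32.138). Then |AJ| = |J − A| = 34.915.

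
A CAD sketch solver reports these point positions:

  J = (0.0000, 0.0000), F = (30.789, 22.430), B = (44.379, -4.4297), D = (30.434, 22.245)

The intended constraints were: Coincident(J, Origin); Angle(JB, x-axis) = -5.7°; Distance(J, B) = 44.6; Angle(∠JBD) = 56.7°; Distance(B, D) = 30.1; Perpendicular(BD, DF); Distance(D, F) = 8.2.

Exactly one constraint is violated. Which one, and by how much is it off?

Distance(D, F) = 8.2 — off by 7.80.

J = (0.00, 0.00) ✓; JB at -5.700° ✓; |JB| = 44.60 ✓; ∠JBD = 56.70° ✓; |BD| = 30.10 ✓; ∠(BD, DF) = 90.07° ✓; |DF| = 0.4003 ✗.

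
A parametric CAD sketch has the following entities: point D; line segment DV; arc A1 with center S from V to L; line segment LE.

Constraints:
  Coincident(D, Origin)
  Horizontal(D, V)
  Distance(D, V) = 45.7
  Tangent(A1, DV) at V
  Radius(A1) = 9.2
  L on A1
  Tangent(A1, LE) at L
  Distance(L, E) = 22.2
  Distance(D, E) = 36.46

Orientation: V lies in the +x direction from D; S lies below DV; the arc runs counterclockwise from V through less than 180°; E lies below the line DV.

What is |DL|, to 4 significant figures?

37.91

D is at the origin; DV is horizontal with |DV| = 45.7 and V on the +x side, so V = (45.70, 0.000). A1 meets DV tangentially, so SV is at right angles to DV, so S = V + (0, -9.2) = (45.70, -9.200). Since SL ⟂ LE (tangency), |SE| = √(9.2² + 22.2²) = 24.03 regardless of where L sits on A1. So E lies on both circle(D, 36.46) and circle(S, 24.03); the below-DV intersection is E = (27.09, -24.40). L is the foot of the tangent from E: L = (37.60, -4.846).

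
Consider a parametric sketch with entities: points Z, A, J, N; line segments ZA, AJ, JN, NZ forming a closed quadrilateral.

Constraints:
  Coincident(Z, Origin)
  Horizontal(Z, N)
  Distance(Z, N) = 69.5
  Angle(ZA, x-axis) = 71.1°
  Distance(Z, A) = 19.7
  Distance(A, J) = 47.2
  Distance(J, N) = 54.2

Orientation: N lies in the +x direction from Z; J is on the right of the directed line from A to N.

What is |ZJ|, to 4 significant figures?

33.95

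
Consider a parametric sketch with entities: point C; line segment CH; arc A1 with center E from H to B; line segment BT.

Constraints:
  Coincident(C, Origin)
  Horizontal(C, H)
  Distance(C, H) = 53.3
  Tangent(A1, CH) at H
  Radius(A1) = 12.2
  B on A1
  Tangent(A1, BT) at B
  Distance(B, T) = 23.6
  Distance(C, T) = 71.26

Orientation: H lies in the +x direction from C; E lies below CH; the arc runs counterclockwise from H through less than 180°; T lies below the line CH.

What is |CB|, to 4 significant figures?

48.86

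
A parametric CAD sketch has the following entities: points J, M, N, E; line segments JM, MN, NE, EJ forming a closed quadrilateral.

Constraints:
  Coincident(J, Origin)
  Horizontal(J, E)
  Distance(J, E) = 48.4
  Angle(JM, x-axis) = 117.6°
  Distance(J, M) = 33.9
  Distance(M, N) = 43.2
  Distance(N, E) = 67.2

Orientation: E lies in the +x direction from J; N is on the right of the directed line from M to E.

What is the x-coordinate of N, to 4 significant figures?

-17.51

J is at the origin; J and E share the same y with |JE| = 48.4 and E in +x, so E = (48.4, 0). JM runs at 117.6° with |JM| = 33.9, so M = (-15.71, 30.04). N is determined by |MN| = 43.2 and |NE| = 67.2 together: it lies at the intersection of circle(M, 43.2) and circle(E, 67.2). With |ME| = 70.80, the foot of the radical line on ME is 16.69 from M and the perpendicular offset is √(43.2² − 16.69²) = 39.85. Taking the right-of-ME solution: N = (-17.51, -13.12).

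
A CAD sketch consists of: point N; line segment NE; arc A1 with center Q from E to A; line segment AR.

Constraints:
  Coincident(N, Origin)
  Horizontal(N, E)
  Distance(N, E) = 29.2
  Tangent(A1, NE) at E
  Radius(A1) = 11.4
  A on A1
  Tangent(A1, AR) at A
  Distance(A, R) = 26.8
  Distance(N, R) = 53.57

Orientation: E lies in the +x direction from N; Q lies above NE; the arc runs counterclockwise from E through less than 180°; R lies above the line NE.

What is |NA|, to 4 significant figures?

42.57

Checks: ∠(QE, EN) = 90.00° ✓; |QE| = 11.40 ✓; |QA| = 11.40 ✓; ∠(QA, AR) = 90.00° ✓; |AR| = 26.80 ✓; |NR| = 53.57 ✓.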